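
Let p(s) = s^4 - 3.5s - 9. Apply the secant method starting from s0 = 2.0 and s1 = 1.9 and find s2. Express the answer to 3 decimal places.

2.000

p(2.0) = 0.00000, p(1.9) = -2.61790
s2 = 1.90000 − (-2.61790)·(1.90000 − 2.00000) / (-2.61790 − 0.00000) = 1.90000 − (0.26179)/(-2.61790) = 2.00000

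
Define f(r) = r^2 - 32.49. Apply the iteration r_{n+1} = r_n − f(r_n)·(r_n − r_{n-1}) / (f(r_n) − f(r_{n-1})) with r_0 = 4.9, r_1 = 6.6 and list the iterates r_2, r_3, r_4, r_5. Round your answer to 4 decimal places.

5.6374, 5.6954, 5.7000, 5.7000

f(4.9) = -8.480000, f(6.6) = 11.070000
r_2 = 6.600000 − 11.070000·(6.600000 − 4.900000) / (11.070000 − (-8.480000)) = 6.600000 − (18.819000)/(19.550000) = 5.637391
f(5.637391) = -0.709819
r_3 = 5.637391 − (-0.709819)·(5.637391 − 6.600000) / (-0.709819 − 11.070000) = 5.637391 − (0.683278)/(-11.779819) = 5.695395
f(5.695395) = -0.052471
r_4 = 5.695395 − (-0.052471)·(5.695395 − 5.637391) / (-0.052471 − (-0.709819)) = 5.695395 − (-0.003044)/(0.657348) = 5.700025
f(5.700025) = 0.000290
r_5 = 5.700025 − 0.000290·(5.700025 − 5.695395) / (0.000290 − (-0.052471)) = 5.700025 − (0.000001)/(0.052761) = 5.700000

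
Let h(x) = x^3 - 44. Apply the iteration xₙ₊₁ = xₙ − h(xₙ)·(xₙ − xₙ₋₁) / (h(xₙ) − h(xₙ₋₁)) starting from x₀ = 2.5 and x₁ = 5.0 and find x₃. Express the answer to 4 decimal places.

3.4010

h(2.5) = -28.375000, h(5.0) = 81.000000
x₂ = 5.000000 − 81.000000·(5.000000 − 2.500000) / (81.000000 − (-28.375000)) = 5.000000 − (202.500000)/(109.375000) = 3.148571
h(3.148571) = -12.786631
x₃ = 3.148571 − (-12.786631)·(3.148571 − 5.000000) / (-12.786631 − 81.000000) = 3.148571 − (23.673533)/(-93.786631) = 3.400990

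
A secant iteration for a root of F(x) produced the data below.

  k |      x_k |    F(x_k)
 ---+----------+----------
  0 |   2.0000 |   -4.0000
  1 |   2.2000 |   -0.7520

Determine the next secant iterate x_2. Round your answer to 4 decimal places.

x_2 = 2.2000 − (-0.7520)·(2.2000 − 2.0000) / (-0.7520 − (-4.0000))
   = 2.2000 − (-0.150400)/(3.248000) = 2.246305

2.2463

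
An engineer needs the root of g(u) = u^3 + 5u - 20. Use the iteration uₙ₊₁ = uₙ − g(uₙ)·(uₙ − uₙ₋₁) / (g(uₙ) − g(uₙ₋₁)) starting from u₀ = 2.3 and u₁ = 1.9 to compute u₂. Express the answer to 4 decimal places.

g(2.3) = 3.667000, g(1.9) = -3.641000
u₂ = 1.900000 − (-3.641000)·(1.900000 − 2.300000) / (-3.641000 − 3.667000) = 1.900000 − (1.456400)/(-7.308000) = 2.099288

2.0993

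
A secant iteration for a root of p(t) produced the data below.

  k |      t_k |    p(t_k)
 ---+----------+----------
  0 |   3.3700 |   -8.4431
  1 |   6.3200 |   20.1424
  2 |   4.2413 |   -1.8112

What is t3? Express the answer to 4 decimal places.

t3 = 4.2413 − (-1.8112)·(4.2413 − 6.3200) / (-1.8112 − 20.1424)
   = 4.2413 − (3.764941)/(-21.953600) = 4.412795

4.4128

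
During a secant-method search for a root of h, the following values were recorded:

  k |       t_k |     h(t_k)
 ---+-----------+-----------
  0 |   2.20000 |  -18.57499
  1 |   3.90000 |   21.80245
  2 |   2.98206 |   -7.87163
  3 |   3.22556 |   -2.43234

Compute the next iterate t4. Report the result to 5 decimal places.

t4 = 3.22556 − (-2.43234)·(3.22556 − 2.98206) / (-2.43234 − (-7.87163))
   = 3.22556 − (-0.5922748)/(5.4392900) = 3.3344483

3.33445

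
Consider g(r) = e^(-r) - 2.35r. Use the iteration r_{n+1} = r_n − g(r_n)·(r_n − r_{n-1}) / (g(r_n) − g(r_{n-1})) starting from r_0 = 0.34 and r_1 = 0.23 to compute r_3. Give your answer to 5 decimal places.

0.31161

g(0.34) = -0.0872297, g(0.23) = 0.2540336
r_2 = 0.2300000 − 0.2540336·(0.2300000 − 0.3400000) / (0.2540336 − (-0.0872297)) = 0.2300000 − (-0.0279437)/(0.3412633) = 0.3118831
g(0.3118831) = -0.0008582
r_3 = 0.3118831 − (-0.0008582)·(0.3118831 − 0.2300000) / (-0.0008582 − 0.2540336) = 0.3118831 − (-0.0000703)/(-0.2548918) = 0.3116074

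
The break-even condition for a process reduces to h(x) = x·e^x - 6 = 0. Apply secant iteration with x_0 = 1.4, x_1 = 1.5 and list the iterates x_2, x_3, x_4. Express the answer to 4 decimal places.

1.4309, 1.4323, 1.4324

h(1.4) = -0.322720, h(1.5) = 0.722534
x_2 = 1.500000 − 0.722534·(1.500000 − 1.400000) / (0.722534 − (-0.322720)) = 1.500000 − (0.072253)/(1.045254) = 1.430875
h(1.430875) = -0.015572
x_3 = 1.430875 − (-0.015572)·(1.430875 − 1.500000) / (-0.015572 − 0.722534) = 1.430875 − (0.001076)/(-0.738105) = 1.432333
h(1.432333) = -0.000730
x_4 = 1.432333 − (-0.000730)·(1.432333 − 1.430875) / (-0.000730 − (-0.015572)) = 1.432333 − (-0.000001)/(0.014842) = 1.432405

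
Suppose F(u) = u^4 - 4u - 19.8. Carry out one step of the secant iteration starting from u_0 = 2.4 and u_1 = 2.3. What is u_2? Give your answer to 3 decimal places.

2.321

F(2.4) = 3.77760, F(2.3) = -1.01590
u_2 = 2.30000 − (-1.01590)·(2.30000 − 2.40000) / (-1.01590 − 3.77760) = 2.30000 − (0.10159)/(-4.79350) = 2.32119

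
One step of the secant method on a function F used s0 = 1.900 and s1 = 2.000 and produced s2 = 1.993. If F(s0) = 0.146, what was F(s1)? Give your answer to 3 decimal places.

-0.011

The secant line through (1.900, 0.146) and (2.000, F(s1)) crosses zero at s2 = 1.993.
So (1.900, 0.146), (2.000, F(s1)), (1.993, 0) are collinear:
F(s1) = 0.146 · (2.000 − 1.993) / (1.900 − 1.993) = 0.146 · (0.00700)/(-0.09300) = -0.01099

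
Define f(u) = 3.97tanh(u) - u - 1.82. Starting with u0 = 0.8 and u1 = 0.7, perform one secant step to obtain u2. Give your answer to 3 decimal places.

0.788

f(0.8) = 0.01623, f(0.7) = -0.12066
u2 = 0.70000 − (-0.12066)·(0.70000 − 0.80000) / (-0.12066 − 0.01623) = 0.70000 − (0.01207)/(-0.13689) = 0.78815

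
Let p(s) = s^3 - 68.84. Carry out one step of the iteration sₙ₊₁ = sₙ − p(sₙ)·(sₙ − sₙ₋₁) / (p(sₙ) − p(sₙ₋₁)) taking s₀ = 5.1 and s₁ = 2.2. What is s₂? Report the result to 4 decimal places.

p(5.1) = 63.811000, p(2.2) = -58.192000
s₂ = 2.200000 − (-58.192000)·(2.200000 − 5.100000) / (-58.192000 − 63.811000) = 2.200000 − (168.756800)/(-122.003000) = 3.583218

3.5832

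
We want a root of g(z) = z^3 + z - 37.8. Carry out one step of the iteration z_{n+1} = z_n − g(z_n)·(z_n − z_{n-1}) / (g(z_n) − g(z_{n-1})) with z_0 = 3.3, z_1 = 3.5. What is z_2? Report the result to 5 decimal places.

3.25974

g(3.3) = 1.4370000, g(3.5) = 8.5750000
z_2 = 3.5000000 − 8.5750000·(3.5000000 − 3.3000000) / (8.5750000 − 1.4370000) = 3.5000000 − (1.7150000)/(7.1380000) = 3.2597366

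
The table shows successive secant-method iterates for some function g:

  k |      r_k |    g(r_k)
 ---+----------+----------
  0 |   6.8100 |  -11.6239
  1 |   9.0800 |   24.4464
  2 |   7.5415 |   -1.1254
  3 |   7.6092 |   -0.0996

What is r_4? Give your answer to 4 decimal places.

r_4 = 7.6092 − (-0.0996)·(7.6092 − 7.5415) / (-0.0996 − (-1.1254))
   = 7.6092 − (-0.006743)/(1.025800) = 7.615773

7.6158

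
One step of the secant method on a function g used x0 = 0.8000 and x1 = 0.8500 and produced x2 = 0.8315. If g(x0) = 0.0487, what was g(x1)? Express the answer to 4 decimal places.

-0.0286

The secant line through (0.8000, 0.0487) and (0.8500, g(x1)) crosses zero at x2 = 0.8315.
So (0.8000, 0.0487), (0.8500, g(x1)), (0.8315, 0) are collinear:
g(x1) = 0.0487 · (0.8500 − 0.8315) / (0.8000 − 0.8315) = 0.0487 · (0.018500)/(-0.031500) = -0.028602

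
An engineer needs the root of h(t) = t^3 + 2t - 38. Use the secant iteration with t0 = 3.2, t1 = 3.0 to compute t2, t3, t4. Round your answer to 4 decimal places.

3.1621, 3.1640, 3.1639

h(3.2) = 1.168000, h(3.0) = -5.000000
t2 = 3.000000 − (-5.000000)·(3.000000 − 3.200000) / (-5.000000 − 1.168000) = 3.000000 − (1.000000)/(-6.168000) = 3.162127
h(3.162127) = -0.057486
t3 = 3.162127 − (-0.057486)·(3.162127 − 3.000000) / (-0.057486 − (-5.000000)) = 3.162127 − (-0.009320)/(4.942514) = 3.164013
h(3.164013) = 0.002884
t4 = 3.164013 − 0.002884·(3.164013 − 3.162127) / (0.002884 − (-0.057486)) = 3.164013 − (0.000005)/(0.060370) = 3.163923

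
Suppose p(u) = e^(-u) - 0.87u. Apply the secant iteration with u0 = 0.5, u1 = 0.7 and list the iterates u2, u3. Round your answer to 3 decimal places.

p(0.5) = 0.17153, p(0.7) = -0.11241
u2 = 0.70000 − (-0.11241)·(0.70000 − 0.50000) / (-0.11241 − 0.17153) = 0.70000 − (-0.02248)/(-0.28395) = 0.62082
p(0.62082) = -0.00261
u3 = 0.62082 − (-0.00261)·(0.62082 − 0.70000) / (-0.00261 − (-0.11241)) = 0.62082 − (0.00021)/(0.10981) = 0.61894

0.621, 0.619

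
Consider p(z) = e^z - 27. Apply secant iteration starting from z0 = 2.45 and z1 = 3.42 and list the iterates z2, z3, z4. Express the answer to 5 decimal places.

3.23759, 3.29226, 3.29594

p(2.45) = -15.4116533, p(3.42) = 3.5694150
z2 = 3.4200000 − 3.5694150·(3.4200000 − 2.4500000) / (3.5694150 − (-15.4116533)) = 3.4200000 − (3.4623326)/(18.9810683) = 3.2375902
p(3.2375902) = -1.5277349
z3 = 3.2375902 − (-1.5277349)·(3.2375902 − 3.4200000) / (-1.5277349 − 3.5694150) = 3.2375902 − (0.2786738)/(-5.0971500) = 3.2922627
p(3.2922627) = -0.0963305
z4 = 3.2922627 − (-0.0963305)·(3.2922627 − 3.2375902) / (-0.0963305 − (-1.5277349)) = 3.2922627 − (-0.0052666)/(1.4314044) = 3.2959420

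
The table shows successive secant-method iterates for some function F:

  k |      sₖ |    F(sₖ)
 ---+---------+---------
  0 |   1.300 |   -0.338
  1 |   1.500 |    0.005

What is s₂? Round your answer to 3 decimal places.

s₂ = 1.500 − 0.005·(1.500 − 1.300) / (0.005 − (-0.338))
   = 1.500 − (0.00100)/(0.34300) = 1.49708

1.497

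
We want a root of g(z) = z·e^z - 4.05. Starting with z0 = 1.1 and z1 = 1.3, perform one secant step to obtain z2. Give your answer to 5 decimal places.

1.20173

g(1.1) = -0.7454174, g(1.3) = 0.7200857
z2 = 1.3000000 − 0.7200857·(1.3000000 − 1.1000000) / (0.7200857 − (-0.7454174)) = 1.3000000 − (0.1440171)/(1.4655030) = 1.2017285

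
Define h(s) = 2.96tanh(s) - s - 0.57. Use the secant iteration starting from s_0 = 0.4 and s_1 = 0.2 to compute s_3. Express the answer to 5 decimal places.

h(0.4) = 0.1546489, h(0.2) = -0.1857691
s_2 = 0.2000000 − (-0.1857691)·(0.2000000 − 0.4000000) / (-0.1857691 − 0.1546489) = 0.2000000 − (0.0371538)/(-0.3404180) = 0.3091417
h(0.3091417) = 0.0078403
s_3 = 0.3091417 − 0.0078403·(0.3091417 − 0.2000000) / (0.0078403 − (-0.1857691)) = 0.3091417 − (0.0008557)/(0.1936094) = 0.3047220

0.30472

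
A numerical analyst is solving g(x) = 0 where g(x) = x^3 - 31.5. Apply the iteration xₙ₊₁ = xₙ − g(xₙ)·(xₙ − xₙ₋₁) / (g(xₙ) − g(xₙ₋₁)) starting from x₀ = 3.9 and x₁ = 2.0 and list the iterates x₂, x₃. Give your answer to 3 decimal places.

g(3.9) = 27.81900, g(2.0) = -23.50000
x₂ = 2.00000 − (-23.50000)·(2.00000 − 3.90000) / (-23.50000 − 27.81900) = 2.00000 − (44.65000)/(-51.31900) = 2.87005
g(2.87005) = -7.85891
x₃ = 2.87005 − (-7.85891)·(2.87005 − 2.00000) / (-7.85891 − (-23.50000)) = 2.87005 − (-6.83763)/(15.64109) = 3.30721

2.870, 3.307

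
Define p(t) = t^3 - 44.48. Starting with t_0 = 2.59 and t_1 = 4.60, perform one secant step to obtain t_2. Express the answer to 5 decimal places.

3.27136

p(2.59) = -27.1060210, p(4.60) = 52.8560000
t_2 = 4.6000000 − 52.8560000·(4.6000000 − 2.5900000) / (52.8560000 − (-27.1060210)) = 4.6000000 − (106.2405600)/(79.9620210) = 3.2713622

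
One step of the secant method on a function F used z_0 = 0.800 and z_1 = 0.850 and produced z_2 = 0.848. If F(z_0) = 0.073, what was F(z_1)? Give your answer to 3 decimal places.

-0.003

The secant line through (0.800, 0.073) and (0.850, F(z_1)) crosses zero at z_2 = 0.848.
So (0.800, 0.073), (0.850, F(z_1)), (0.848, 0) are collinear:
F(z_1) = 0.073 · (0.850 − 0.848) / (0.800 − 0.848) = 0.073 · (0.00200)/(-0.04800) = -0.00304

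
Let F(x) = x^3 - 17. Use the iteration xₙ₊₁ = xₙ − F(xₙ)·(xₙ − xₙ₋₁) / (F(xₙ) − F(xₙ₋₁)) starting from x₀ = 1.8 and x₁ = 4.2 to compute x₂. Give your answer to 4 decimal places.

F(1.8) = -11.168000, F(4.2) = 57.088000
x₂ = 4.200000 − 57.088000·(4.200000 − 1.800000) / (57.088000 − (-11.168000)) = 4.200000 − (137.011200)/(68.256000) = 2.192686

2.1927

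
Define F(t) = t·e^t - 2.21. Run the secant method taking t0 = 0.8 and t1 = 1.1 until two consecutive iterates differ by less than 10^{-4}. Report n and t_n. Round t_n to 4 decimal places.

F(0.8) = -0.429567, F(1.1) = 1.094583
t2 = 1.100000 − 1.094583·(0.300000)/(1.524150) = 0.884552;  |Δ| = 0.215448
F(0.884552) = -0.067704
t3 = 0.884552 − (-0.067704)·(-0.215448)/(-1.162286) = 0.897102;  |Δ| = 0.012550
F(0.897102) = -0.009870
t4 = 0.897102 − (-0.009870)·(0.012550)/(0.057833) = 0.899244;  |Δ| = 0.002142
F(0.899244) = 0.000111
t5 = 0.899244 − 0.000111·(0.002142)/(0.009981) = 0.899220;  |Δ| = 0.000024
|t5 − t4| = 0.000024 < 10^{-4}

n = 5, t_n = 0.8992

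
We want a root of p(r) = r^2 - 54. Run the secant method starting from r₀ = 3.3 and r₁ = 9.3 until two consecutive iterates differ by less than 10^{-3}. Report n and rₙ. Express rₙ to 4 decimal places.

n = 6, rₙ = 7.3485

p(3.3) = -43.110000, p(9.3) = 32.490000
r₂ = 9.300000 − 32.490000·(6.000000)/(75.600000) = 6.721429;  |Δ| = 2.578571
p(6.721429) = -8.822398
r₃ = 6.721429 − (-8.822398)·(-2.578571)/(-41.312398) = 7.272091;  |Δ| = 0.550662
p(7.272091) = -1.116693
r₄ = 7.272091 − (-1.116693)·(0.550662)/(7.705705) = 7.351892;  |Δ| = 0.079801
p(7.351892) = 0.050311
r₅ = 7.351892 − 0.050311·(0.079801)/(1.167005) = 7.348451;  |Δ| = 0.003440
p(7.348451) = -0.000263
r₆ = 7.348451 − (-0.000263)·(-0.003440)/(-0.050574) = 7.348469;  |Δ| = 0.000018
|r₆ − r₅| = 0.000018 < 10^{-3}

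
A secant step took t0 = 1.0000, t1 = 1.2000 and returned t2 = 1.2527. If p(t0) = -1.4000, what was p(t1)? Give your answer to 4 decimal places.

The secant line through (1.0000, -1.4000) and (1.2000, p(t1)) crosses zero at t2 = 1.2527.
So (1.0000, -1.4000), (1.2000, p(t1)), (1.2527, 0) are collinear:
p(t1) = -1.4000 · (1.2000 − 1.2527) / (1.0000 − 1.2527) = -1.4000 · (-0.052700)/(-0.252700) = -0.291967

-0.2920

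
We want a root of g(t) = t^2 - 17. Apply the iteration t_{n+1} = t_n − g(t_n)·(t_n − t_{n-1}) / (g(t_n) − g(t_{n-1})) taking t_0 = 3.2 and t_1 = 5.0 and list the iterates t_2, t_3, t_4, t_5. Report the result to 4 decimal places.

4.0244, 4.1135, 4.1232, 4.1231

g(3.2) = -6.760000, g(5.0) = 8.000000
t_2 = 5.000000 − 8.000000·(5.000000 − 3.200000) / (8.000000 − (-6.760000)) = 5.000000 − (14.400000)/(14.760000) = 4.024390
g(4.024390) = -0.804283
t_3 = 4.024390 − (-0.804283)·(4.024390 − 5.000000) / (-0.804283 − 8.000000) = 4.024390 − (0.784667)/(-8.804283) = 4.113514
g(4.113514) = -0.079007
t_4 = 4.113514 − (-0.079007)·(4.113514 − 4.024390) / (-0.079007 − (-0.804283)) = 4.113514 − (-0.007041)/(0.725277) = 4.123222
g(4.123222) = 0.000960
t_5 = 4.123222 − 0.000960·(4.123222 − 4.113514) / (0.000960 − (-0.079007)) = 4.123222 − (0.000009)/(0.079966) = 4.123105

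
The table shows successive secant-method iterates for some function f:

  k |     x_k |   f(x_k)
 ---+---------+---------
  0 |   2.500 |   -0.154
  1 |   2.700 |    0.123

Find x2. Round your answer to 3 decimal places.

2.611

x2 = 2.700 − 0.123·(2.700 − 2.500) / (0.123 − (-0.154))
   = 2.700 − (0.02460)/(0.27700) = 2.61119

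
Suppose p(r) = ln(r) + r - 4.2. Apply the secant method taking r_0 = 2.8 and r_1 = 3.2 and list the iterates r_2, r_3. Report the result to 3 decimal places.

3.078, 3.076

p(2.8) = -0.37038, p(3.2) = 0.16315
r_2 = 3.20000 − 0.16315·(3.20000 − 2.80000) / (0.16315 − (-0.37038)) = 3.20000 − (0.06526)/(0.53353) = 3.07768
p(3.07768) = 0.00186
r_3 = 3.07768 − 0.00186·(3.07768 − 3.20000) / (0.00186 − 0.16315) = 3.07768 − (-0.00023)/(-0.16129) = 3.07627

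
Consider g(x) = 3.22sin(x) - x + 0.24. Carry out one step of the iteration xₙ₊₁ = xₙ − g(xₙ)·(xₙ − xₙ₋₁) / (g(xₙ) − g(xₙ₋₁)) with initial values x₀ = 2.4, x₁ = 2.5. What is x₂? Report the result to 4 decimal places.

g(2.4) = 0.014991, g(2.5) = -0.332920
x₂ = 2.500000 − (-0.332920)·(2.500000 − 2.400000) / (-0.332920 − 0.014991) = 2.500000 − (-0.033292)/(-0.347911) = 2.404309

2.4043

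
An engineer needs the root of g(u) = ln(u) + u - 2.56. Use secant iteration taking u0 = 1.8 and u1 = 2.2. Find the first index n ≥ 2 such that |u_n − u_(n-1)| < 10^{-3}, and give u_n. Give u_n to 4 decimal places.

n = 4, u_n = 1.9119

g(1.8) = -0.172213, g(2.2) = 0.428457
u2 = 2.200000 − 0.428457·(0.400000)/(0.600671) = 1.914681;  |Δ| = 0.285319
g(1.914681) = 0.004232
u3 = 1.914681 − 0.004232·(-0.285319)/(-0.424226) = 1.911835;  |Δ| = 0.002846
g(1.911835) = -0.000102
u4 = 1.911835 − (-0.000102)·(-0.002846)/(-0.004334) = 1.911902;  |Δ| = 0.000067
|u4 − u3| = 0.000067 < 10^{-3}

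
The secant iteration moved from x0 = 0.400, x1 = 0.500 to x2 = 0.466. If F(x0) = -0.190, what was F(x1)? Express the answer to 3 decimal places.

0.098

The secant line through (0.400, -0.190) and (0.500, F(x1)) crosses zero at x2 = 0.466.
So (0.400, -0.190), (0.500, F(x1)), (0.466, 0) are collinear:
F(x1) = -0.190 · (0.500 − 0.466) / (0.400 − 0.466) = -0.190 · (0.03400)/(-0.06600) = 0.09788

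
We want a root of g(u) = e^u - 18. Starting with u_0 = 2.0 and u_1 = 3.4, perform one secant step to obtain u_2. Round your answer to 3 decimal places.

2.658

g(2.0) = -10.61094, g(3.4) = 11.96410
u_2 = 3.40000 − 11.96410·(3.40000 − 2.00000) / (11.96410 − (-10.61094)) = 3.40000 − (16.74974)/(22.57504) = 2.65804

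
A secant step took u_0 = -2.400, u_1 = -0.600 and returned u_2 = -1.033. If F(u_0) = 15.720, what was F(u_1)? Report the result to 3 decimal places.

The secant line through (-2.400, 15.720) and (-0.600, F(u_1)) crosses zero at u_2 = -1.033.
So (-2.400, 15.720), (-0.600, F(u_1)), (-1.033, 0) are collinear:
F(u_1) = 15.720 · (-0.600 − (-1.033)) / (-2.400 − (-1.033)) = 15.720 · (0.43300)/(-1.36700) = -4.97934

-4.979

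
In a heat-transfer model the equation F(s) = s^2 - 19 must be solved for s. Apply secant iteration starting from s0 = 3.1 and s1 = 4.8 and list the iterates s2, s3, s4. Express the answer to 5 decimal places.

F(3.1) = -9.3900000, F(4.8) = 4.0400000
s2 = 4.8000000 − 4.0400000·(4.8000000 − 3.1000000) / (4.0400000 − (-9.3900000)) = 4.8000000 − (6.8680000)/(13.4300000) = 4.2886076
F(4.2886076) = -0.6078449
s3 = 4.2886076 − (-0.6078449)·(4.2886076 − 4.8000000) / (-0.6078449 − 4.0400000) = 4.2886076 − (0.3108473)/(-4.6478449) = 4.3554875
F(4.3554875) = -0.0297289
s4 = 4.3554875 − (-0.0297289)·(4.3554875 − 4.2886076) / (-0.0297289 − (-0.6078449)) = 4.3554875 − (-0.0019883)/(0.5781160) = 4.3589267

4.28861, 4.35549, 4.35893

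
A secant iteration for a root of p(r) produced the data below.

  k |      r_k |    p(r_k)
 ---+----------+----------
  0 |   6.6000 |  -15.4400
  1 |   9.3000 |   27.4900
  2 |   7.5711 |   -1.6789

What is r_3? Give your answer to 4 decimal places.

7.6706

r_3 = 7.5711 − (-1.6789)·(7.5711 − 9.3000) / (-1.6789 − 27.4900)
   = 7.5711 − (2.902650)/(-29.168900) = 7.670612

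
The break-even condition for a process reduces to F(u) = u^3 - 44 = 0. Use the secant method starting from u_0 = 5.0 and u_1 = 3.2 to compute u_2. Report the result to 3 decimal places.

3.419

F(5.0) = 81.00000, F(3.2) = -11.23200
u_2 = 3.20000 − (-11.23200)·(3.20000 − 5.00000) / (-11.23200 − 81.00000) = 3.20000 − (20.21760)/(-92.23200) = 3.41920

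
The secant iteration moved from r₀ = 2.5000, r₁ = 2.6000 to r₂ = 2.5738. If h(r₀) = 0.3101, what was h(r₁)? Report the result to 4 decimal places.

The secant line through (2.5000, 0.3101) and (2.6000, h(r₁)) crosses zero at r₂ = 2.5738.
So (2.5000, 0.3101), (2.6000, h(r₁)), (2.5738, 0) are collinear:
h(r₁) = 0.3101 · (2.6000 − 2.5738) / (2.5000 − 2.5738) = 0.3101 · (0.026200)/(-0.073800) = -0.110090

-0.1101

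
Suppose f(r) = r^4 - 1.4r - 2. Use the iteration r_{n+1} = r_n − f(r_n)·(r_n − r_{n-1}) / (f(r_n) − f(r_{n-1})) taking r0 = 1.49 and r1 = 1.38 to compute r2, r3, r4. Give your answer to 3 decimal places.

1.409, 1.412, 1.412

f(1.49) = 0.84284, f(1.38) = -0.30526
r2 = 1.38000 − (-0.30526)·(1.38000 − 1.49000) / (-0.30526 − 0.84284) = 1.38000 − (0.03358)/(-1.14810) = 1.40925
f(1.40925) = -0.02884
r3 = 1.40925 − (-0.02884)·(1.40925 − 1.38000) / (-0.02884 − (-0.30526)) = 1.40925 − (-0.00084)/(0.27642) = 1.41230
f(1.41230) = 0.00116
r4 = 1.41230 − 0.00116·(1.41230 − 1.40925) / (0.00116 − (-0.02884)) = 1.41230 − (0.00000)/(0.03000) = 1.41218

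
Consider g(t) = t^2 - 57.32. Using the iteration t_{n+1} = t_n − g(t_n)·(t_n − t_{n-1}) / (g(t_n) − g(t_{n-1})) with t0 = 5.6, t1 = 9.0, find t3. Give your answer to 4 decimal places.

7.5542

g(5.6) = -25.960000, g(9.0) = 23.680000
t2 = 9.000000 − 23.680000·(9.000000 − 5.600000) / (23.680000 − (-25.960000)) = 9.000000 − (80.512000)/(49.640000) = 7.378082
g(7.378082) = -2.883903
t3 = 7.378082 − (-2.883903)·(7.378082 − 9.000000) / (-2.883903 − 23.680000) = 7.378082 − (4.677454)/(-26.563903) = 7.554165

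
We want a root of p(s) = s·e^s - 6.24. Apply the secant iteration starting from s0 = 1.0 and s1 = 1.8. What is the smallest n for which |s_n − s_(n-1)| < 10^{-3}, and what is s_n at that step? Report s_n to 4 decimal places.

n = 6, s_n = 1.4556

p(1.0) = -3.521718, p(1.8) = 4.649365
s2 = 1.800000 − 4.649365·(0.800000)/(8.171084) = 1.344798;  |Δ| = 0.455202
p(1.344798) = -1.079456
s3 = 1.344798 − (-1.079456)·(-0.455202)/(-5.728821) = 1.430570;  |Δ| = 0.085772
p(1.430570) = -0.258672
s4 = 1.430570 − (-0.258672)·(0.085772)/(0.820783) = 1.457601;  |Δ| = 0.027031
p(1.457601) = 0.021331
s5 = 1.457601 − 0.021331·(0.027031)/(0.280004) = 1.455542;  |Δ| = 0.002059
p(1.455542) = -0.000377
s6 = 1.455542 − (-0.000377)·(-0.002059)/(-0.021709) = 1.455577;  |Δ| = 0.000036
|s6 − s5| = 0.000036 < 10^{-3}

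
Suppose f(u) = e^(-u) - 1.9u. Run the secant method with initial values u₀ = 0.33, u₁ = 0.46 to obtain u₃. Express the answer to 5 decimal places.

f(0.33) = 0.0919237, f(0.46) = -0.2427164
u₂ = 0.4600000 − (-0.2427164)·(0.4600000 − 0.3300000) / (-0.2427164 − 0.0919237) = 0.4600000 − (-0.0315531)/(-0.3346401) = 0.3657103
f(0.3657103) = -0.0011457
u₃ = 0.3657103 − (-0.0011457)·(0.3657103 − 0.4600000) / (-0.0011457 − (-0.2427164)) = 0.3657103 − (0.0001080)/(0.2415706) = 0.3652631

0.36526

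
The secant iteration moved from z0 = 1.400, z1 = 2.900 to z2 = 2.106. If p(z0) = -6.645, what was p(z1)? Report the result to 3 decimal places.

The secant line through (1.400, -6.645) and (2.900, p(z1)) crosses zero at z2 = 2.106.
So (1.400, -6.645), (2.900, p(z1)), (2.106, 0) are collinear:
p(z1) = -6.645 · (2.900 − 2.106) / (1.400 − 2.106) = -6.645 · (0.79400)/(-0.70600) = 7.47327

7.473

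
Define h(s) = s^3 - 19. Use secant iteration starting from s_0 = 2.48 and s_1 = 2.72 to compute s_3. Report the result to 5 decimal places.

2.66833

h(2.48) = -3.7470080, h(2.72) = 1.1236480
s_2 = 2.7200000 − 1.1236480·(2.7200000 − 2.4800000) / (1.1236480 − (-3.7470080)) = 2.7200000 − (0.2696755)/(4.8706560) = 2.6646326
h(2.6646326) = -0.0803972
s_3 = 2.6646326 − (-0.0803972)·(2.6646326 − 2.7200000) / (-0.0803972 − 1.1236480) = 2.6646326 − (0.0044514)/(-1.2040452) = 2.6683296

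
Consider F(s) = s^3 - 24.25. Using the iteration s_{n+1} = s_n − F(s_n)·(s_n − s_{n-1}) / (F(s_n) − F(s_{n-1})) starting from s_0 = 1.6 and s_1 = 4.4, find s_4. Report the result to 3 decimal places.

2.958

F(1.6) = -20.15400, F(4.4) = 60.93400
s_2 = 4.40000 − 60.93400·(4.40000 − 1.60000) / (60.93400 − (-20.15400)) = 4.40000 − (170.61520)/(81.08800) = 2.29593
F(2.29593) = -12.14755
s_3 = 2.29593 − (-12.14755)·(2.29593 − 4.40000) / (-12.14755 − 60.93400) = 2.29593 − (25.55935)/(-73.08155) = 2.64566
F(2.64566) = -5.73160
s_4 = 2.64566 − (-5.73160)·(2.64566 − 2.29593) / (-5.73160 − (-12.14755)) = 2.64566 − (-2.00455)/(6.41595) = 2.95810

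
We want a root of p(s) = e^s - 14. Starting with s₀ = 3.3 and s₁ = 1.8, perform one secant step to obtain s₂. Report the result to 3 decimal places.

p(3.3) = 13.11264, p(1.8) = -7.95035
s₂ = 1.80000 − (-7.95035)·(1.80000 − 3.30000) / (-7.95035 − 13.11264) = 1.80000 − (11.92553)/(-21.06299) = 2.36618

2.366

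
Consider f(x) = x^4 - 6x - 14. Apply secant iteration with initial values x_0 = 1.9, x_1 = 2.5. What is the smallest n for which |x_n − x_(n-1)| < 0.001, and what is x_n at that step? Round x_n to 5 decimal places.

f(1.9) = -12.3679000, f(2.5) = 10.0625000
x_2 = 2.5000000 − 10.0625000·(0.6000000)/(22.4304000) = 2.2308340;  |Δ| = 0.2691660
f(2.2308340) = -2.6182522
x_3 = 2.2308340 − (-2.6182522)·(-0.2691660)/(-12.6807522) = 2.2864100;  |Δ| = 0.0555759
f(2.2864100) = -0.3899209
x_4 = 2.2864100 − (-0.3899209)·(0.0555759)/(2.2283313) = 2.2961348;  |Δ| = 0.0097249
f(2.2961348) = 0.0196541
x_5 = 2.2961348 − 0.0196541·(0.0097249)/(0.4095750) = 2.2956682;  |Δ| = 0.0004667
|x_5 − x_4| = 0.0004667 < 0.001

n = 5, x_n = 2.29567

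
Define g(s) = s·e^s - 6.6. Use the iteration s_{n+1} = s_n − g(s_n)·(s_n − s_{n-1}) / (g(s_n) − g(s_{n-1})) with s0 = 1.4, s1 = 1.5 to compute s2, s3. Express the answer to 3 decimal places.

g(1.4) = -0.92272, g(1.5) = 0.12253
s2 = 1.50000 − 0.12253·(1.50000 − 1.40000) / (0.12253 − (-0.92272)) = 1.50000 − (0.01225)/(1.04525) = 1.48828
g(1.48828) = -0.00774
s3 = 1.48828 − (-0.00774)·(1.48828 − 1.50000) / (-0.00774 − 0.12253) = 1.48828 − (0.00009)/(-0.13027) = 1.48897

1.488, 1.489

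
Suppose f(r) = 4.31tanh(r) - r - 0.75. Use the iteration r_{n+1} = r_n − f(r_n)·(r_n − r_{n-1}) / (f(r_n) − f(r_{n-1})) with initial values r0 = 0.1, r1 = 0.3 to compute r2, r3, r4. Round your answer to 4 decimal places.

f(0.1) = -0.420431, f(0.3) = 0.205557
r2 = 0.300000 − 0.205557·(0.300000 − 0.100000) / (0.205557 − (-0.420431)) = 0.300000 − (0.041111)/(0.625988) = 0.234325
f(0.234325) = 0.007530
r3 = 0.234325 − 0.007530·(0.234325 − 0.300000) / (0.007530 − 0.205557) = 0.234325 − (-0.000495)/(-0.198028) = 0.231828
f(0.231828) = -0.000172
r4 = 0.231828 − (-0.000172)·(0.231828 − 0.234325) / (-0.000172 − 0.007530) = 0.231828 − (0.000000)/(-0.007702) = 0.231884

0.2343, 0.2318, 0.2319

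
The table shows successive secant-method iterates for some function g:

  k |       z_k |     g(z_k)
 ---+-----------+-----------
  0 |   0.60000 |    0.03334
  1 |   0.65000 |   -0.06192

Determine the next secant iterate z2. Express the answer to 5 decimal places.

0.61750

z2 = 0.65000 − (-0.06192)·(0.65000 − 0.60000) / (-0.06192 − 0.03334)
   = 0.65000 − (-0.0030960)/(-0.0952600) = 0.6174995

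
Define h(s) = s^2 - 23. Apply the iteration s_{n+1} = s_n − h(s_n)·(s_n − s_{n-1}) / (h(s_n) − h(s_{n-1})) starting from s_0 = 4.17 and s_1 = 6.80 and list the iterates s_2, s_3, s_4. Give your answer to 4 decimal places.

4.6815, 4.7759, 4.7961

h(4.17) = -5.611100, h(6.80) = 23.240000
s_2 = 6.800000 − 23.240000·(6.800000 − 4.170000) / (23.240000 − (-5.611100)) = 6.800000 − (61.121200)/(28.851100) = 4.681495
h(4.681495) = -1.083605
s_3 = 4.681495 − (-1.083605)·(4.681495 − 6.800000) / (-1.083605 − 23.240000) = 4.681495 − (2.295622)/(-24.323605) = 4.775873
h(4.775873) = -0.191034
s_4 = 4.775873 − (-0.191034)·(4.775873 − 4.681495) / (-0.191034 − (-1.083605)) = 4.775873 − (-0.018029)/(0.892571) = 4.796073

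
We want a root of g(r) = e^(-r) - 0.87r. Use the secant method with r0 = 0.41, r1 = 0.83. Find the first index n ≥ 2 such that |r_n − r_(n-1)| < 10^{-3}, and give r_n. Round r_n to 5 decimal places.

n = 4, r_n = 0.61897

g(0.41) = 0.3069503, g(0.83) = -0.2860507
r2 = 0.8300000 − (-0.2860507)·(0.4200000)/(-0.5930010) = 0.6274012;  |Δ| = 0.2025988
g(0.6274012) = -0.0118613
r3 = 0.6274012 − (-0.0118613)·(-0.2025988)/(0.2741894) = 0.6186368;  |Δ| = 0.0087643
g(0.6186368) = 0.0004642
r4 = 0.6186368 − 0.0004642·(-0.0087643)/(0.0123255) = 0.6189669;  |Δ| = 0.0003301
|r4 − r3| = 0.0003301 < 10^{-3}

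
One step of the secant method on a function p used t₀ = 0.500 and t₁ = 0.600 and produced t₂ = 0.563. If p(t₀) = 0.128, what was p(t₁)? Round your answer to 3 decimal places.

-0.075

The secant line through (0.500, 0.128) and (0.600, p(t₁)) crosses zero at t₂ = 0.563.
So (0.500, 0.128), (0.600, p(t₁)), (0.563, 0) are collinear:
p(t₁) = 0.128 · (0.600 − 0.563) / (0.500 − 0.563) = 0.128 · (0.03700)/(-0.06300) = -0.07517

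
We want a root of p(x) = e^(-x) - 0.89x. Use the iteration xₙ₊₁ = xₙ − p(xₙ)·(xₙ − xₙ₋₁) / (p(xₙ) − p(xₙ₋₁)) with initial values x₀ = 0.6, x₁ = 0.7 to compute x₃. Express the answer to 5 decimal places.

0.61031

p(0.6) = 0.0148116, p(0.7) = -0.1264147
x₂ = 0.7000000 − (-0.1264147)·(0.7000000 − 0.6000000) / (-0.1264147 − 0.0148116) = 0.7000000 − (-0.0126415)/(-0.1412263) = 0.6104879
p(0.6104879) = -0.0002484
x₃ = 0.6104879 − (-0.0002484)·(0.6104879 − 0.7000000) / (-0.0002484 − (-0.1264147)) = 0.6104879 − (0.0000222)/(0.1261663) = 0.6103117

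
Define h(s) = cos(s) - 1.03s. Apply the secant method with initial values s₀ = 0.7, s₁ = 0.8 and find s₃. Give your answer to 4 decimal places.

h(0.7) = 0.043842, h(0.8) = -0.127293
s₂ = 0.800000 − (-0.127293)·(0.800000 − 0.700000) / (-0.127293 − 0.043842) = 0.800000 − (-0.012729)/(-0.171135) = 0.725618
h(0.725618) = 0.000702
s₃ = 0.725618 − 0.000702·(0.725618 − 0.800000) / (0.000702 − (-0.127293)) = 0.725618 − (-0.000052)/(0.127996) = 0.726026

0.7260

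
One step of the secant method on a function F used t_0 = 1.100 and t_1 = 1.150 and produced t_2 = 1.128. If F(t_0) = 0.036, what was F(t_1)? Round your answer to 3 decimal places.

The secant line through (1.100, 0.036) and (1.150, F(t_1)) crosses zero at t_2 = 1.128.
So (1.100, 0.036), (1.150, F(t_1)), (1.128, 0) are collinear:
F(t_1) = 0.036 · (1.150 − 1.128) / (1.100 − 1.128) = 0.036 · (0.02200)/(-0.02800) = -0.02829

-0.028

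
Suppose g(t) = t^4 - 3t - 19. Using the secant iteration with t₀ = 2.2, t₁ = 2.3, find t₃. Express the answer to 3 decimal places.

2.253

g(2.2) = -2.17440, g(2.3) = 2.08410
t₂ = 2.30000 − 2.08410·(2.30000 − 2.20000) / (2.08410 − (-2.17440)) = 2.30000 − (0.20841)/(4.25850) = 2.25106
g(2.25106) = -0.07593
t₃ = 2.25106 − (-0.07593)·(2.25106 − 2.30000) / (-0.07593 − 2.08410) = 2.25106 − (0.00372)/(-2.16003) = 2.25278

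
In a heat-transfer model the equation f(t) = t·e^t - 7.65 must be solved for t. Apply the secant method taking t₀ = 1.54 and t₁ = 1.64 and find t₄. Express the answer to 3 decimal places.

1.578

f(1.54) = -0.46653, f(1.64) = 0.80448
t₂ = 1.64000 − 0.80448·(1.64000 − 1.54000) / (0.80448 − (-0.46653)) = 1.64000 − (0.08045)/(1.27101) = 1.57671
f(1.57671) = -0.02034
t₃ = 1.57671 − (-0.02034)·(1.57671 − 1.64000) / (-0.02034 − 0.80448) = 1.57671 − (0.00129)/(-0.82482) = 1.57827
f(1.57827) = -0.00086
t₄ = 1.57827 − (-0.00086)·(1.57827 − 1.57671) / (-0.00086 − (-0.02034)) = 1.57827 − (0.00000)/(0.01948) = 1.57834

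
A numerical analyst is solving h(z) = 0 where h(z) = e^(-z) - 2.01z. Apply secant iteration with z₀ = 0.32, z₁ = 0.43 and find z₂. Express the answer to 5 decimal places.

h(0.32) = 0.0829490, h(0.43) = -0.2137909
z₂ = 0.4300000 − (-0.2137909)·(0.4300000 − 0.3200000) / (-0.2137909 − 0.0829490) = 0.4300000 − (-0.0235170)/(-0.2967399) = 0.3507488

0.35075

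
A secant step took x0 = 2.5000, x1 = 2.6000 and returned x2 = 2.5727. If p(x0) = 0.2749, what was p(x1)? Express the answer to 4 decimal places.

-0.1032

The secant line through (2.5000, 0.2749) and (2.6000, p(x1)) crosses zero at x2 = 2.5727.
So (2.5000, 0.2749), (2.6000, p(x1)), (2.5727, 0) are collinear:
p(x1) = 0.2749 · (2.6000 − 2.5727) / (2.5000 − 2.5727) = 0.2749 · (0.027300)/(-0.072700) = -0.103229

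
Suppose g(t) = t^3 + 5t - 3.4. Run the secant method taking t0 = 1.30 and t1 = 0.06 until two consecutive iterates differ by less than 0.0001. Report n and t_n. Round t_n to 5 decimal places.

n = 6, t_n = 0.62999

g(1.30) = 5.2970000, g(0.06) = -3.0997840
t2 = 0.0600000 − (-3.0997840)·(-1.2400000)/(-8.3967840) = 0.5177624;  |Δ| = 0.4577624
g(0.5177624) = -0.6723872
t3 = 0.5177624 − (-0.6723872)·(0.4577624)/(2.4273968) = 0.6445623;  |Δ| = 0.1267999
g(0.6445623) = 0.0906017
t4 = 0.6445623 − 0.0906017·(0.1267999)/(0.7629889) = 0.6295054;  |Δ| = 0.0150569
g(0.6295054) = -0.0030148
t5 = 0.6295054 − (-0.0030148)·(-0.0150569)/(-0.0936164) = 0.6299902;  |Δ| = 0.0004849
g(0.6299902) = -0.0000135
t6 = 0.6299902 − (-0.0000135)·(0.0004849)/(0.0030013) = 0.6299924;  |Δ| = 0.0000022
|t6 − t5| = 0.0000022 < 0.0001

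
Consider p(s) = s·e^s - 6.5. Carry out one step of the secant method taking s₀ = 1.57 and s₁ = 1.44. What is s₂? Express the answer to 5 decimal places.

1.47737

p(1.57) = 1.0464377, p(1.44) = -0.4221980
s₂ = 1.4400000 − (-0.4221980)·(1.4400000 − 1.5700000) / (-0.4221980 − 1.0464377) = 1.4400000 − (0.0548857)/(-1.4686357) = 1.4773719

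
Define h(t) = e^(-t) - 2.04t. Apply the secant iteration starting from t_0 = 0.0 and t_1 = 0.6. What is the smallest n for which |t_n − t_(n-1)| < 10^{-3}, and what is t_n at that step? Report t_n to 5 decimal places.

n = 4, t_n = 0.34661

h(0.0) = 1.0000000, h(0.6) = -0.6751884
t_2 = 0.6000000 − (-0.6751884)·(0.6000000)/(-1.6751884) = 0.3581687;  |Δ| = 0.2418313
h(0.3581687) = -0.0317089
t_3 = 0.3581687 − (-0.0317089)·(-0.2418313)/(0.6434794) = 0.3462519;  |Δ| = 0.0119168
h(0.3462519) = 0.0009805
t_4 = 0.3462519 − 0.0009805·(-0.0119168)/(0.0326894) = 0.3466093;  |Δ| = 0.0003574
|t_4 − t_3| = 0.0003574 < 10^{-3}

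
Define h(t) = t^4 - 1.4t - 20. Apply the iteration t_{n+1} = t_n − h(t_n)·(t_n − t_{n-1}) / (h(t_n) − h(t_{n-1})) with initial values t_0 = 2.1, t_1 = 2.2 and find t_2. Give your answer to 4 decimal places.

h(2.1) = -3.491900, h(2.2) = 0.345600
t_2 = 2.200000 − 0.345600·(2.200000 − 2.100000) / (0.345600 − (-3.491900)) = 2.200000 − (0.034560)/(3.837500) = 2.190994

2.1910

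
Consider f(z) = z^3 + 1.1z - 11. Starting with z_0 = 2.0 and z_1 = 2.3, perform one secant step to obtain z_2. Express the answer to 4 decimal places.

f(2.0) = -0.800000, f(2.3) = 3.697000
z_2 = 2.300000 − 3.697000·(2.300000 − 2.000000) / (3.697000 − (-0.800000)) = 2.300000 − (1.109100)/(4.497000) = 2.053369

2.0534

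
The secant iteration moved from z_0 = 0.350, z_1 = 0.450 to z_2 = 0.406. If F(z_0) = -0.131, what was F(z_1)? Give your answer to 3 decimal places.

The secant line through (0.350, -0.131) and (0.450, F(z_1)) crosses zero at z_2 = 0.406.
So (0.350, -0.131), (0.450, F(z_1)), (0.406, 0) are collinear:
F(z_1) = -0.131 · (0.450 − 0.406) / (0.350 − 0.406) = -0.131 · (0.04400)/(-0.05600) = 0.10293

0.103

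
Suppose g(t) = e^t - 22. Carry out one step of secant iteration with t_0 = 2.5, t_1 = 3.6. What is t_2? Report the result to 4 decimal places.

2.9423

g(2.5) = -9.817506, g(3.6) = 14.598234
t_2 = 3.600000 − 14.598234·(3.600000 − 2.500000) / (14.598234 − (-9.817506)) = 3.600000 − (16.058058)/(24.415740) = 2.942307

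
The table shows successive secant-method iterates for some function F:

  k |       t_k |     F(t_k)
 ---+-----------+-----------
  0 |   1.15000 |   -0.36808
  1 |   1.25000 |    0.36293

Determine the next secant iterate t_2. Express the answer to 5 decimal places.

t_2 = 1.25000 − 0.36293·(1.25000 − 1.15000) / (0.36293 − (-0.36808))
   = 1.25000 − (0.0362930)/(0.7310100) = 1.2003523

1.20035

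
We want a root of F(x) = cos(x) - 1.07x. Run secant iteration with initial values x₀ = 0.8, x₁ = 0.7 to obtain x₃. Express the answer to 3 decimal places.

0.709

F(0.8) = -0.15929, F(0.7) = 0.01584
x₂ = 0.70000 − 0.01584·(0.70000 − 0.80000) / (0.01584 − (-0.15929)) = 0.70000 − (-0.00158)/(0.17514) = 0.70905
F(0.70905) = 0.00030
x₃ = 0.70905 − 0.00030·(0.70905 − 0.70000) / (0.00030 − 0.01584) = 0.70905 − (0.00000)/(-0.01554) = 0.70922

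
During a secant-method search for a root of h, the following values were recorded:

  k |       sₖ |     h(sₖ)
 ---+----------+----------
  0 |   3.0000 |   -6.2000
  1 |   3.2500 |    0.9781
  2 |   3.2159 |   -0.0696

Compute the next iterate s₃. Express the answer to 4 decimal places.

3.2182

s₃ = 3.2159 − (-0.0696)·(3.2159 − 3.2500) / (-0.0696 − 0.9781)
   = 3.2159 − (0.002373)/(-1.047700) = 3.218165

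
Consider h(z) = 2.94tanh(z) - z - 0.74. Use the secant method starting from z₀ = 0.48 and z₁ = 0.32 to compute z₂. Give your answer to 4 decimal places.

h(0.48) = 0.091956, h(0.32) = -0.150050
z₂ = 0.320000 − (-0.150050)·(0.320000 − 0.480000) / (-0.150050 − 0.091956) = 0.320000 − (0.024008)/(-0.242006) = 0.419204

0.4192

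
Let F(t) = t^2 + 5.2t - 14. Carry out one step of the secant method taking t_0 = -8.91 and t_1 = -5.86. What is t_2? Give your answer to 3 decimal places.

-6.919

F(-8.91) = 19.05610, F(-5.86) = -10.13240
t_2 = -5.86000 − (-10.13240)·(-5.86000 − (-8.91000)) / (-10.13240 − 19.05610) = -5.86000 − (-30.90382)/(-29.18850) = -6.91877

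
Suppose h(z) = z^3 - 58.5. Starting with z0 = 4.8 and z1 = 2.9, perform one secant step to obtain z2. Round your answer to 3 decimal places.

h(4.8) = 52.09200, h(2.9) = -34.11100
z2 = 2.90000 − (-34.11100)·(2.90000 − 4.80000) / (-34.11100 − 52.09200) = 2.90000 − (64.81090)/(-86.20300) = 3.65184

3.652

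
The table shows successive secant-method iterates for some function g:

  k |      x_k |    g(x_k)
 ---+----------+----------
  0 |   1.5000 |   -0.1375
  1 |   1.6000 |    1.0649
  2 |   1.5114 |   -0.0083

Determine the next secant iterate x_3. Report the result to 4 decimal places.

x_3 = 1.5114 − (-0.0083)·(1.5114 − 1.6000) / (-0.0083 − 1.0649)
   = 1.5114 − (0.000735)/(-1.073200) = 1.512085

1.5121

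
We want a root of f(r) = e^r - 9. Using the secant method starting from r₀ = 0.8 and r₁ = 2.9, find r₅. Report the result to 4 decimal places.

f(0.8) = -6.774459, f(2.9) = 9.174145
r₂ = 2.900000 − 9.174145·(2.900000 − 0.800000) / (9.174145 − (-6.774459)) = 2.900000 − (19.265705)/(15.948604) = 1.692013
f(1.692013) = -3.569598
r₃ = 1.692013 − (-3.569598)·(1.692013 − 2.900000) / (-3.569598 − 9.174145) = 1.692013 − (4.312028)/(-12.743744) = 2.030377
f(2.030377) = -1.383039
r₄ = 2.030377 − (-1.383039)·(2.030377 − 1.692013) / (-1.383039 − (-3.569598)) = 2.030377 − (-0.467971)/(2.186559) = 2.244399
f(2.244399) = 0.434745
r₅ = 2.244399 − 0.434745·(2.244399 − 2.030377) / (0.434745 − (-1.383039)) = 2.244399 − (0.093045)/(1.817785) = 2.193213

2.1932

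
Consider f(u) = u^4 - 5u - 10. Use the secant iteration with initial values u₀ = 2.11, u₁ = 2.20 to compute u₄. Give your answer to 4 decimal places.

f(2.11) = -0.728806, f(2.20) = 2.425600
u₂ = 2.200000 − 2.425600·(2.200000 − 2.110000) / (2.425600 − (-0.728806)) = 2.200000 − (0.218304)/(3.154406) = 2.130794
f(2.130794) = -0.039802
u₃ = 2.130794 − (-0.039802)·(2.130794 − 2.200000) / (-0.039802 − 2.425600) = 2.130794 − (0.002755)/(-2.465402) = 2.131911
f(2.131911) = -0.002118
u₄ = 2.131911 − (-0.002118)·(2.131911 − 2.130794) / (-0.002118 − (-0.039802)) = 2.131911 − (-0.000002)/(0.037684) = 2.131974

2.1320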